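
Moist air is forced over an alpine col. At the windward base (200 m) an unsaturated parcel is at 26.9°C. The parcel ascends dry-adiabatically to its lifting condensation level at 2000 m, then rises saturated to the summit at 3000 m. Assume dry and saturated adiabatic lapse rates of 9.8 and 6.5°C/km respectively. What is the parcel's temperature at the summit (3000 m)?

2.76°C

200–2000 m, dry: Δz = 1.8 km ⇒ ΔT = -17.64°C; T = 9.26°C
2000–3000 m, saturated: Δz = 1 km ⇒ ΔT = -6.5°C; T = 2.76°C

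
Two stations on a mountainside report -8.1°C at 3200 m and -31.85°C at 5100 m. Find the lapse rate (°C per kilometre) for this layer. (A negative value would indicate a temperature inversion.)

Γ = −ΔT/Δz = (-8.1 − (-31.85)) / (5100 − 3200) m
  = 23.75°C / 1.9 km = 12.5°C/km

12.5°C/km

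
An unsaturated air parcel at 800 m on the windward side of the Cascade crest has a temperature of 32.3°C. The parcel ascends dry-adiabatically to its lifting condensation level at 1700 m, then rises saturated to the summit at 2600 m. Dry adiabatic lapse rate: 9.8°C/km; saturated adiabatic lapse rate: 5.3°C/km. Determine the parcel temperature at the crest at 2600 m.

18.71°C

From 800 m to 1700 m (dry): cools by 9.8 × 0.9 = 8.82°C, giving 23.48°C.
From 1700 m to 2600 m (saturated): cools by 5.3 × 0.9 = 4.77°C, giving 18.71°C.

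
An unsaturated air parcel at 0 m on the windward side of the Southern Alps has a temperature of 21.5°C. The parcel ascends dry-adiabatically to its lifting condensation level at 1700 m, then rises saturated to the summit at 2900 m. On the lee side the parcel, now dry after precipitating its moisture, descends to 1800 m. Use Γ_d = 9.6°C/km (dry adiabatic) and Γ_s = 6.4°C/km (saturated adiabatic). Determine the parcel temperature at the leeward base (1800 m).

From 0 m to 1700 m (dry): cools by 9.6 × 1.7 = 16.32°C, giving 5.18°C.
From 1700 m to 2900 m (saturated): cools by 6.4 × 1.2 = 7.68°C, giving -2.5°C.
From 2900 m to 1800 m (dry descent): warms by 9.6 × 1.1 = 10.56°C, giving 8.06°C.

8.06°C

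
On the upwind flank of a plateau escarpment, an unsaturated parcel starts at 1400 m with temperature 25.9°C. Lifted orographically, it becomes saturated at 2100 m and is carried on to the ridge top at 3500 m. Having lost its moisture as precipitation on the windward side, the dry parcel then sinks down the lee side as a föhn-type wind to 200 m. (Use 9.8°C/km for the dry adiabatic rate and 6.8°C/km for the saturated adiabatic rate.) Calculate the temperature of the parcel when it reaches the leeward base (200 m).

Dry to 2100 m: -9.8 × 0.7 km = -6.86°C, so T = 19.04°C.
Saturated to 3500 m: -6.8 × 1.4 km = -9.52°C, so T = 9.52°C.
Dry descent to 200 m: +9.8 × 3.3 km = +32.34°C, so T = 41.86°C.

41.86°C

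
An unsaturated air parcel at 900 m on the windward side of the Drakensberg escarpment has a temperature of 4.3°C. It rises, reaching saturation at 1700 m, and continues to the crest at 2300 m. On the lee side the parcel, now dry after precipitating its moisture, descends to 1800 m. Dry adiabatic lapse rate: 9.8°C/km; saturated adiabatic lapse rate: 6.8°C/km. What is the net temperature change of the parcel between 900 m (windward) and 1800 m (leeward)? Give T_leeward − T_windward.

-7.02°C

900 → 1700 m (dry, 9.8°C/km): ΔT = -9.8 × 0.8 = -7.84°C → T = -3.54°C
1700 → 2300 m (saturated, 6.8°C/km): ΔT = -6.8 × 0.6 = -4.08°C → T = -7.62°C
2300 → 1800 m (dry descent, 9.8°C/km): ΔT = +9.8 × 0.5 = +4.9°C → T = -2.72°C
Net change vs windward start: -2.72 − 4.3 = -7.02°C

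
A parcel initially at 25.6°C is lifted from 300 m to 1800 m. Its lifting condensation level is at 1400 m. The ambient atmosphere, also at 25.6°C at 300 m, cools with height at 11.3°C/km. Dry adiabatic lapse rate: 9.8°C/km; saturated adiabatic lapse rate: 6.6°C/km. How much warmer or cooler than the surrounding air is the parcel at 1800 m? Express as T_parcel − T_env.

+3.53°C (parcel warmer than environment)

Parcel:
  300 → 1400 m (dry, 9.8°C/km): ΔT = -9.8 × 1.1 = -10.78°C → T = 14.82°C
  1400 → 1800 m (saturated, 6.6°C/km): ΔT = -6.6 × 0.4 = -2.64°C → T = 12.18°C
Environment:
  300 → 1800 m (environment, 11.3°C/km): ΔT = -11.3 × 1.5 = -16.95°C → T = 8.65°C
T_parcel − T_env = 12.18 − 8.65 = +3.53°C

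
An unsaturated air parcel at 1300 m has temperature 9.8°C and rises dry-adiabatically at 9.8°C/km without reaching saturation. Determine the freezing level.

Height above start = (9.8 − 0) / 9.8 = 1 km
Altitude = 1300 m + 1000 m = 2300 m

2300 m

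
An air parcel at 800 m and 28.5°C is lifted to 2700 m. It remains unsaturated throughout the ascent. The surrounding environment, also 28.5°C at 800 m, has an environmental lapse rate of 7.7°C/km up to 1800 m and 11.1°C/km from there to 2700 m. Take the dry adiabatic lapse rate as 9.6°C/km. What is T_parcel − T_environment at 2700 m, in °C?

-0.55°C (parcel cooler than environment)

Parcel:
  Dry to 2700 m: -9.6 × 1.9 km = -18.24°C, so T = 10.26°C.
Environment:
  Environment, lower layer to 1800 m: -7.7 × 1 km = -7.7°C, so T = 20.8°C.
  Environment, upper layer to 2700 m: -11.1 × 0.9 km = -9.99°C, so T = 10.81°C.
T_parcel − T_env = 10.26 − 10.81 = -0.55°C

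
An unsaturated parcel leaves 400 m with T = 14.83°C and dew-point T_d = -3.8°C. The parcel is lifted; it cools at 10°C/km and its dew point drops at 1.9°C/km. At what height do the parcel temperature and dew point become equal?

T and T_d converge at 10 − 1.9 = 8.1°C per km
Height above start = (14.83 − (-3.8)) / 8.1 = 2.3 km
LCL altitude = 400 m + 2300 m = 2700 m

2700 m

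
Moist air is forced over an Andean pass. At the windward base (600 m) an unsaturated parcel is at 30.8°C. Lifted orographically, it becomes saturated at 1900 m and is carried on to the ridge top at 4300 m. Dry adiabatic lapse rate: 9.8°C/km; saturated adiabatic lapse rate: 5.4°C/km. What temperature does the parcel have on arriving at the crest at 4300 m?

5.1°C

600 → 1900 m (dry, 9.8°C/km): ΔT = -9.8 × 1.3 = -12.74°C → T = 18.06°C
1900 → 4300 m (saturated, 5.4°C/km): ΔT = -5.4 × 2.4 = -12.96°C → T = 5.1°C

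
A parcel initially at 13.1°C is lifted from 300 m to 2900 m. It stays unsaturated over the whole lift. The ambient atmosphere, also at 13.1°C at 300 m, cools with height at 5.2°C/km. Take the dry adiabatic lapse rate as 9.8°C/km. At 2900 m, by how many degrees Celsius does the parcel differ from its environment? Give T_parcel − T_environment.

Parcel:
  300–2900 m, dry: Δz = 2.6 km ⇒ ΔT = -25.48°C; T = -12.38°C
Environment:
  300–2900 m, environment: Δz = 2.6 km ⇒ ΔT = -13.52°C; T = -0.42°C
T_parcel − T_env = -12.38 − (-0.42) = -11.96°C

-11.96°C (parcel cooler than environment)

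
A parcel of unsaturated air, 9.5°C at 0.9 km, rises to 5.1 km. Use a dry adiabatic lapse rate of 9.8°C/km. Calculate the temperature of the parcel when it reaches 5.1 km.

From 900 m to 5100 m (dry adiabatic): cools by 9.8 × 4.2 = 41.16°C, giving -31.66°C.

-31.66°C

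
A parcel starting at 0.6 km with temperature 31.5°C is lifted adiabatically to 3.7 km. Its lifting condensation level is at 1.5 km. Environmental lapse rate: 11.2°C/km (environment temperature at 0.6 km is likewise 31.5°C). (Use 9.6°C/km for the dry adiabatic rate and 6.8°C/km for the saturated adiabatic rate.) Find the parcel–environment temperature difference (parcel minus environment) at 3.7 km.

+11.12°C (parcel warmer than environment)

Parcel:
  600 → 1500 m (dry, 9.6°C/km): ΔT = -9.6 × 0.9 = -8.64°C → T = 22.86°C
  1500 → 3700 m (saturated, 6.8°C/km): ΔT = -6.8 × 2.2 = -14.96°C → T = 7.9°C
Environment:
  600 → 3700 m (environment, 11.2°C/km): ΔT = -11.2 × 3.1 = -34.72°C → T = -3.22°C
T_parcel − T_env = 7.9 − (-3.22) = +11.12°C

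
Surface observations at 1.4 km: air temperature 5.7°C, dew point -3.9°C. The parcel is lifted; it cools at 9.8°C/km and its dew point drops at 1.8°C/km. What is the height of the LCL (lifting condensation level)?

T and T_d converge at 9.8 − 1.8 = 8°C per km
Height above start = (5.7 − (-3.9)) / 8 = 1.2 km
LCL altitude = 1400 m + 1200 m = 2600 m

2.6 km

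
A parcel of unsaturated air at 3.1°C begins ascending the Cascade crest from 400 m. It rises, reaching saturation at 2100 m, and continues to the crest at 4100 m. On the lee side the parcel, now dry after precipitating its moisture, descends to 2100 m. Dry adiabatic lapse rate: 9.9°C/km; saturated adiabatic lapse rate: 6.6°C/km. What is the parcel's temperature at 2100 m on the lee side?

400 → 2100 m (dry, 9.9°C/km): ΔT = -9.9 × 1.7 = -16.83°C → T = -13.73°C
2100 → 4100 m (saturated, 6.6°C/km): ΔT = -6.6 × 2 = -13.2°C → T = -26.93°C
4100 → 2100 m (dry descent, 9.9°C/km): ΔT = +9.9 × 2 = +19.8°C → T = -7.13°C

-7.13°C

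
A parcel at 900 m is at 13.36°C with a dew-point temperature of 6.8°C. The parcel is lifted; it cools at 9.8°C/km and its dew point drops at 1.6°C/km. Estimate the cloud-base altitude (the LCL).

1700 m

T and T_d converge at 9.8 − 1.6 = 8.2°C per km
Height above start = (13.36 − 6.8) / 8.2 = 0.8 km
LCL altitude = 900 m + 800 m = 1700 m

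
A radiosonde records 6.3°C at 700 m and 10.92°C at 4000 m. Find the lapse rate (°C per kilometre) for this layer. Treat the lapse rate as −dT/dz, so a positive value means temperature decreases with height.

-1.4°C/km

Γ = −ΔT/Δz = (6.3 − 10.92) / (4000 − 700) m
  = -4.62°C / 3.3 km = -1.4°C/km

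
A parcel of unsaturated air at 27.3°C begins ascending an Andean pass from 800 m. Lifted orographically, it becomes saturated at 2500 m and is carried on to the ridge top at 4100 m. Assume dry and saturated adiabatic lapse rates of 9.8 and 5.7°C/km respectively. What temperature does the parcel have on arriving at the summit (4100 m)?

800 → 2500 m (dry, 9.8°C/km): ΔT = -9.8 × 1.7 = -16.66°C → T = 10.64°C
2500 → 4100 m (saturated, 5.7°C/km): ΔT = -5.7 × 1.6 = -9.12°C → T = 1.52°C

1.52°C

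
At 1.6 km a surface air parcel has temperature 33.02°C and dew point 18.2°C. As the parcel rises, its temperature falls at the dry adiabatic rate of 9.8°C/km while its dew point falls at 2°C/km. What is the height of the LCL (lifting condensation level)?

T and T_d converge at 9.8 − 2 = 7.8°C per km
Height above start = (33.02 − 18.2) / 7.8 = 1.9 km
LCL altitude = 1600 m + 1900 m = 3500 m

3.5 km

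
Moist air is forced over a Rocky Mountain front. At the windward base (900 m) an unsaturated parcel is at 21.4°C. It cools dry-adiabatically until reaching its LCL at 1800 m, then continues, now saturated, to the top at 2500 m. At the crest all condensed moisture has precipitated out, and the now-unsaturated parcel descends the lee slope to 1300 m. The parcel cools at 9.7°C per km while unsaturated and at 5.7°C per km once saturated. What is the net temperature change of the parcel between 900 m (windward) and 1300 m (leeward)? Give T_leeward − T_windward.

From 900 m to 1800 m (dry): cools by 9.7 × 0.9 = 8.73°C, giving 12.67°C.
From 1800 m to 2500 m (saturated): cools by 5.7 × 0.7 = 3.99°C, giving 8.68°C.
From 2500 m to 1300 m (dry descent): warms by 9.7 × 1.2 = 11.64°C, giving 20.32°C.
Net change vs windward start: 20.32 − 21.4 = -1.08°C

-1.08°C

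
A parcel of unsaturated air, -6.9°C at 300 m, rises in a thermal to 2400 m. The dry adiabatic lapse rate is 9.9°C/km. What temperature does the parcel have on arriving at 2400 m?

Dry adiabatic to 2400 m: -9.9 × 2.1 km = -20.79°C, so T = -27.69°C.

-27.69°C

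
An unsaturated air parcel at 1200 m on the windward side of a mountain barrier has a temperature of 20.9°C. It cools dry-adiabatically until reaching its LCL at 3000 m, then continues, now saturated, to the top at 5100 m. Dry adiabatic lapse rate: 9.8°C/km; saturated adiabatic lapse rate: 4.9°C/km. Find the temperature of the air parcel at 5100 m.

1200–3000 m, dry: Δz = 1.8 km ⇒ ΔT = -17.64°C; T = 3.26°C
3000–5100 m, saturated: Δz = 2.1 km ⇒ ΔT = -10.29°C; T = -7.03°C

-7.03°C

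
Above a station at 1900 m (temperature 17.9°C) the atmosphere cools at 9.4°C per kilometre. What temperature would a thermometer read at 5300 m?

-14.06°C

1900 → 5300 m (environmental, 9.4°C/km): ΔT = -9.4 × 3.4 = -31.96°C → T = -14.06°C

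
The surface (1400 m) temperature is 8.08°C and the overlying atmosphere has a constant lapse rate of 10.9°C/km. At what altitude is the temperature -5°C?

2600 m

Height above start = (8.08 − (-5)) / 10.9 = 1.2 km
Altitude = 1400 m + 1200 m = 2600 m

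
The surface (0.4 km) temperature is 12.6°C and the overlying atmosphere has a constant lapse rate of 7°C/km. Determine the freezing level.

Height above start = (12.6 − 0) / 7 = 1.8 km
Altitude = 400 m + 1800 m = 2200 m

2.2 km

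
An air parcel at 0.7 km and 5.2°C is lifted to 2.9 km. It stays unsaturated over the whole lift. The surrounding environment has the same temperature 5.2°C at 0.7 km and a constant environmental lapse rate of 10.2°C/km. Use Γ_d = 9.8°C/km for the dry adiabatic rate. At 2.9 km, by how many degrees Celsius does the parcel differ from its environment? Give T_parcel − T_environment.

Parcel:
  From 700 m to 2900 m (dry): cools by 9.8 × 2.2 = 21.56°C, giving -16.36°C.
Environment:
  From 700 m to 2900 m (environment): cools by 10.2 × 2.2 = 22.44°C, giving -17.24°C.
T_parcel − T_env = -16.36 − (-17.24) = +0.88°C

+0.88°C (parcel warmer than environment)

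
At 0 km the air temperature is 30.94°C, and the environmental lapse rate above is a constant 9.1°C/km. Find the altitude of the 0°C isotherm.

3.4 km

Height above start = (30.94 − 0) / 9.1 = 3.4 km
Altitude = 0 m + 3400 m = 3400 m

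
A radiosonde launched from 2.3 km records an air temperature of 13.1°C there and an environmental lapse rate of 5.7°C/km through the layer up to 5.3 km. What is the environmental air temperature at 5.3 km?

2300 → 5300 m (environmental, 5.7°C/km): ΔT = -5.7 × 3 = -17.1°C → T = -4°C

-4°C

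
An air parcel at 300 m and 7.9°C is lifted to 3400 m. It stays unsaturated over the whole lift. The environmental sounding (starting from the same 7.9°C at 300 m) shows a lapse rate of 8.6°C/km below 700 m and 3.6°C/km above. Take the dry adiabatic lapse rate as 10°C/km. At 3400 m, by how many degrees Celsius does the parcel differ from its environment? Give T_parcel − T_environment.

-17.84°C (parcel cooler than environment)

Parcel:
  Dry to 3400 m: -10 × 3.1 km = -31°C, so T = -23.1°C.
Environment:
  Environment, lower layer to 700 m: -8.6 × 0.4 km = -3.44°C, so T = 4.46°C.
  Environment, upper layer to 3400 m: -3.6 × 2.7 km = -9.72°C, so T = -5.26°C.
T_parcel − T_env = -23.1 − (-5.26) = -17.84°C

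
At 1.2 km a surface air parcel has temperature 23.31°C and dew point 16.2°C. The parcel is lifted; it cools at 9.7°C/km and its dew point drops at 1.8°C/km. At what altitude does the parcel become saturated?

T and T_d converge at 9.7 − 1.8 = 7.9°C per km
Height above start = (23.31 − 16.2) / 7.9 = 0.9 km
LCL altitude = 1200 m + 900 m = 2100 m

2.1 km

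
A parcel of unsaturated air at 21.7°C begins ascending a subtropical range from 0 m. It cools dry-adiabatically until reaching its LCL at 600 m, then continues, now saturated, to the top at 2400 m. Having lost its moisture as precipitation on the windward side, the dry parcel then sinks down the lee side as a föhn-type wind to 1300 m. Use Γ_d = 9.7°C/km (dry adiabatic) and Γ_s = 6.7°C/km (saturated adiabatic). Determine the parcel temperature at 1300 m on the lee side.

14.49°C

0 → 600 m (dry, 9.7°C/km): ΔT = -9.7 × 0.6 = -5.82°C → T = 15.88°C
600 → 2400 m (saturated, 6.7°C/km): ΔT = -6.7 × 1.8 = -12.06°C → T = 3.82°C
2400 → 1300 m (dry descent, 9.7°C/km): ΔT = +9.7 × 1.1 = +10.67°C → T = 14.49°C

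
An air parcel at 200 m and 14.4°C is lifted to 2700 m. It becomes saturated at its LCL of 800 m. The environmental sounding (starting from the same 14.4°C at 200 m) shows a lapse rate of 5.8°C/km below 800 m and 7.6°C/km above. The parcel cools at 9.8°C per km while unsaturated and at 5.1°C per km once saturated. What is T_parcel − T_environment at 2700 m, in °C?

+2.35°C (parcel warmer than environment)

Parcel:
  Dry to 800 m: -9.8 × 0.6 km = -5.88°C, so T = 8.52°C.
  Saturated to 2700 m: -5.1 × 1.9 km = -9.69°C, so T = -1.17°C.
Environment:
  Environment, lower layer to 800 m: -5.8 × 0.6 km = -3.48°C, so T = 10.92°C.
  Environment, upper layer to 2700 m: -7.6 × 1.9 km = -14.44°C, so T = -3.52°C.
T_parcel − T_env = -1.17 − (-3.52) = +2.35°C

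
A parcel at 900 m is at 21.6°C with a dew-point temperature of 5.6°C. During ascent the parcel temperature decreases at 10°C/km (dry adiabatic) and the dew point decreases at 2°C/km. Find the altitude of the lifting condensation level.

T and T_d converge at 10 − 2 = 8°C per km
Height above start = (21.6 − 5.6) / 8 = 2 km
LCL altitude = 900 m + 2000 m = 2900 m

2900 m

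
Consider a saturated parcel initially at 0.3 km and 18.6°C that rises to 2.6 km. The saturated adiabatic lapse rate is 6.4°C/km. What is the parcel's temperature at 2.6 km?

300–2600 m, saturated adiabatic: Δz = 2.3 km ⇒ ΔT = -14.72°C; T = 3.88°C

3.88°C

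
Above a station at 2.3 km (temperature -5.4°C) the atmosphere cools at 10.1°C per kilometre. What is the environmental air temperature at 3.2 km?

2300 → 3200 m (environmental, 10.1°C/km): ΔT = -10.1 × 0.9 = -9.09°C → T = -14.49°C

-14.49°C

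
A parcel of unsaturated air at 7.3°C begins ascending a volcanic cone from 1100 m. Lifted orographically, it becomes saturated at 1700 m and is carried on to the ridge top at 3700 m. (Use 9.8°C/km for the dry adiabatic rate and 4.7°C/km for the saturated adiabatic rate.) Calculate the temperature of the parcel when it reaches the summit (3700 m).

Dry to 1700 m: -9.8 × 0.6 km = -5.88°C, so T = 1.42°C.
Saturated to 3700 m: -4.7 × 2 km = -9.4°C, so T = -7.98°C.

-7.98°C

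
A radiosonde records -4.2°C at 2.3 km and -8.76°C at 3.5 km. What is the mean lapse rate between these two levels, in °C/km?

3.8°C/km

Γ = −ΔT/Δz = (-4.2 − (-8.76)) / (3500 − 2300) m
  = 4.56°C / 1.2 km = 3.8°C/km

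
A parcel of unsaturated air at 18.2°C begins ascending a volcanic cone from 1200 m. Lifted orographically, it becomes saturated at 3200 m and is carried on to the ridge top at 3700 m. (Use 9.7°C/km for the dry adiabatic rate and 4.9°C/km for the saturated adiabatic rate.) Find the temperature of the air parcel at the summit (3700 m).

-3.65°C

Dry to 3200 m: -9.7 × 2 km = -19.4°C, so T = -1.2°C.
Saturated to 3700 m: -4.9 × 0.5 km = -2.45°C, so T = -3.65°C.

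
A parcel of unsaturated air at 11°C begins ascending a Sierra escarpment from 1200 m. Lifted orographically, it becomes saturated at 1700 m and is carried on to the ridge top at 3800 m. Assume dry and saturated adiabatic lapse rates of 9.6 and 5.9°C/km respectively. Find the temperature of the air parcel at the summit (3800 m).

-6.19°C

Dry to 1700 m: -9.6 × 0.5 km = -4.8°C, so T = 6.2°C.
Saturated to 3800 m: -5.9 × 2.1 km = -12.39°C, so T = -6.19°C.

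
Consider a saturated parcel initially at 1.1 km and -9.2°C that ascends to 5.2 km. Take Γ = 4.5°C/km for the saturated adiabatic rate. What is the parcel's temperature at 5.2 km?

From 1100 m to 5200 m (saturated adiabatic): cools by 4.5 × 4.1 = 18.45°C, giving -27.65°C.

-27.65°C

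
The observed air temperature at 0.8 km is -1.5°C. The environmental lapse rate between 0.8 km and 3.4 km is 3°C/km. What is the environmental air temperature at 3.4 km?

-9.3°C

From 800 m to 3400 m (environmental): cools by 3 × 2.6 = 7.8°C, giving -9.3°C.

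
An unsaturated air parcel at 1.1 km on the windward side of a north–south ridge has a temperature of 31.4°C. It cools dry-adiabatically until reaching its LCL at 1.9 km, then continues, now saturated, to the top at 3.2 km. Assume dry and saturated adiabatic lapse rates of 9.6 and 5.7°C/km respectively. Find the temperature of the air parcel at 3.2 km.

16.31°C

From 1100 m to 1900 m (dry): cools by 9.6 × 0.8 = 7.68°C, giving 23.72°C.
From 1900 m to 3200 m (saturated): cools by 5.7 × 1.3 = 7.41°C, giving 16.31°C.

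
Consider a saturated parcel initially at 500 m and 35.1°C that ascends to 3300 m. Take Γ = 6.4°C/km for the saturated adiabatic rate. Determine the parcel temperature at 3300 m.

500–3300 m, saturated adiabatic: Δz = 2.8 km ⇒ ΔT = -17.92°C; T = 17.18°C

17.18°C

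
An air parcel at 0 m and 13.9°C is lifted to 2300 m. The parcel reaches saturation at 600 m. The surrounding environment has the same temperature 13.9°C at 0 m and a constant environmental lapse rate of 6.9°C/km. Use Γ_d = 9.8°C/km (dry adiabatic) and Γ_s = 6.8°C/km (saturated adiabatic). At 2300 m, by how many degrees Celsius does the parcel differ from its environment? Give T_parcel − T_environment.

Parcel:
  0 → 600 m (dry, 9.8°C/km): ΔT = -9.8 × 0.6 = -5.88°C → T = 8.02°C
  600 → 2300 m (saturated, 6.8°C/km): ΔT = -6.8 × 1.7 = -11.56°C → T = -3.54°C
Environment:
  0 → 2300 m (environment, 6.9°C/km): ΔT = -6.9 × 2.3 = -15.87°C → T = -1.97°C
T_parcel − T_env = -3.54 − (-1.97) = -1.57°C

-1.57°C (parcel cooler than environment)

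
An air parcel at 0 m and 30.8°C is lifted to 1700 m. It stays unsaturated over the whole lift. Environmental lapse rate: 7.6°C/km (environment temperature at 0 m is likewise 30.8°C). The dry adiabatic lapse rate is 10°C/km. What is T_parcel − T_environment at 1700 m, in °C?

Parcel:
  Dry to 1700 m: -10 × 1.7 km = -17°C, so T = 13.8°C.
Environment:
  Environment to 1700 m: -7.6 × 1.7 km = -12.92°C, so T = 17.88°C.
T_parcel − T_env = 13.8 − 17.88 = -4.08°C

-4.08°C (parcel cooler than environment)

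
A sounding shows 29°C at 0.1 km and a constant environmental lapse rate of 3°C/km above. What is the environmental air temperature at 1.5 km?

100–1500 m, environmental: Δz = 1.4 km ⇒ ΔT = -4.2°C; T = 24.8°C

24.8°C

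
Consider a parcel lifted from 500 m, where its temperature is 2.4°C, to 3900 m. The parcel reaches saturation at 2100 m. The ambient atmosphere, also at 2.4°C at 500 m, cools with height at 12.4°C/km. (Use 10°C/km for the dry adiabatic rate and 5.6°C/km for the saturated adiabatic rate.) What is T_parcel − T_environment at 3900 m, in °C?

+16.08°C (parcel warmer than environment)

Parcel:
  Dry to 2100 m: -10 × 1.6 km = -16°C, so T = -13.6°C.
  Saturated to 3900 m: -5.6 × 1.8 km = -10.08°C, so T = -23.68°C.
Environment:
  Environment to 3900 m: -12.4 × 3.4 km = -42.16°C, so T = -39.76°C.
T_parcel − T_env = -23.68 − (-39.76) = +16.08°C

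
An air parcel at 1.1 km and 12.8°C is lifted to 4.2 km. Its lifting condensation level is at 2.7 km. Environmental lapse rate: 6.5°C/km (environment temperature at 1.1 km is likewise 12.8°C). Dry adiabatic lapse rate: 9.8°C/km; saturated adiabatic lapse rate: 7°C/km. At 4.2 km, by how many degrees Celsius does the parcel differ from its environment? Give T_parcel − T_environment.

-6.03°C (parcel cooler than environment)

Parcel:
  1100–2700 m, dry: Δz = 1.6 km ⇒ ΔT = -15.68°C; T = -2.88°C
  2700–4200 m, saturated: Δz = 1.5 km ⇒ ΔT = -10.5°C; T = -13.38°C
Environment:
  1100–4200 m, environment: Δz = 3.1 km ⇒ ΔT = -20.15°C; T = -7.35°C
T_parcel − T_env = -13.38 − (-7.35) = -6.03°C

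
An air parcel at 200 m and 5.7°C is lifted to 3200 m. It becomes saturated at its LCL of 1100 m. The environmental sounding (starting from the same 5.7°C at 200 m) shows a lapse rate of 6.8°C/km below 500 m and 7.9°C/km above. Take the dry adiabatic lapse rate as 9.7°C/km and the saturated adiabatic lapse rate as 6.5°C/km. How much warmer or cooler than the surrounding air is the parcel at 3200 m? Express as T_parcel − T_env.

Parcel:
  200–1100 m, dry: Δz = 0.9 km ⇒ ΔT = -8.73°C; T = -3.03°C
  1100–3200 m, saturated: Δz = 2.1 km ⇒ ΔT = -13.65°C; T = -16.68°C
Environment:
  200–500 m, environment, lower layer: Δz = 0.3 km ⇒ ΔT = -2.04°C; T = 3.66°C
  500–3200 m, environment, upper layer: Δz = 2.7 km ⇒ ΔT = -21.33°C; T = -17.67°C
T_parcel − T_env = -16.68 − (-17.67) = +0.99°C

+0.99°C (parcel warmer than environment)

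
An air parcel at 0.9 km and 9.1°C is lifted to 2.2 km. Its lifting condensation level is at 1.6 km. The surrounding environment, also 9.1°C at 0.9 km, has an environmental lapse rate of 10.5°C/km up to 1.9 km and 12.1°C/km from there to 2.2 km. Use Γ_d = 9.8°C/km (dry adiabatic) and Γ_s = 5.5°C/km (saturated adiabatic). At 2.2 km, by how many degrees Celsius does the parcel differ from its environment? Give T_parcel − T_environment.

Parcel:
  900 → 1600 m (dry, 9.8°C/km): ΔT = -9.8 × 0.7 = -6.86°C → T = 2.24°C
  1600 → 2200 m (saturated, 5.5°C/km): ΔT = -5.5 × 0.6 = -3.3°C → T = -1.06°C
Environment:
  900 → 1900 m (environment, lower layer, 10.5°C/km): ΔT = -10.5 × 1 = -10.5°C → T = -1.4°C
  1900 → 2200 m (environment, upper layer, 12.1°C/km): ΔT = -12.1 × 0.3 = -3.63°C → T = -5.03°C
T_parcel − T_env = -1.06 − (-5.03) = +3.97°C

+3.97°C (parcel warmer than environment)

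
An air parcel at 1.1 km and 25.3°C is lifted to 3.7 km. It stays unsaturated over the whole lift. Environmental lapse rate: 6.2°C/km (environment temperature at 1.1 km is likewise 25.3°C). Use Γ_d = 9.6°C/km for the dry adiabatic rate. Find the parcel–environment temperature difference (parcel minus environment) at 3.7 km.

-8.84°C (parcel cooler than environment)

Parcel:
  Dry to 3700 m: -9.6 × 2.6 km = -24.96°C, so T = 0.34°C.
Environment:
  Environment to 3700 m: -6.2 × 2.6 km = -16.12°C, so T = 9.18°C.
T_parcel − T_env = 0.34 − 9.18 = -8.84°C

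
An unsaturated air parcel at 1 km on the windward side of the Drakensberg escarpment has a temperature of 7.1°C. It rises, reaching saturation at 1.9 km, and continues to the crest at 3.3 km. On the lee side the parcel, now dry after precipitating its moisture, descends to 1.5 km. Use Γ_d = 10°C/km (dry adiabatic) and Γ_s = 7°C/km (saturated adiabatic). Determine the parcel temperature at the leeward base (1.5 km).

From 1000 m to 1900 m (dry): cools by 10 × 0.9 = 9°C, giving -1.9°C.
From 1900 m to 3300 m (saturated): cools by 7 × 1.4 = 9.8°C, giving -11.7°C.
From 3300 m to 1500 m (dry descent): warms by 10 × 1.8 = 18°C, giving 6.3°C.

6.3°C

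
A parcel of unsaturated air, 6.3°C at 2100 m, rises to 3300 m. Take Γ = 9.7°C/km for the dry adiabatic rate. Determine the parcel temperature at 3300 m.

Dry adiabatic to 3300 m: -9.7 × 1.2 km = -11.64°C, so T = -5.34°C.

-5.34°C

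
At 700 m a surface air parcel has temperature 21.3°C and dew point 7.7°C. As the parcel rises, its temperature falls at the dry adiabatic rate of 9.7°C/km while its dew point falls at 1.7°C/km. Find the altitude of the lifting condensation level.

2400 m

T and T_d converge at 9.7 − 1.7 = 8°C per km
Height above start = (21.3 − 7.7) / 8 = 1.7 km
LCL altitude = 700 m + 1700 m = 2400 m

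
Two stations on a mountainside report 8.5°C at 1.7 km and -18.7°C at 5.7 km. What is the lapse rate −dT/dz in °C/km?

Γ = −ΔT/Δz = (8.5 − (-18.7)) / (5700 − 1700) m
  = 27.2°C / 4 km = 6.8°C/km

6.8°C/km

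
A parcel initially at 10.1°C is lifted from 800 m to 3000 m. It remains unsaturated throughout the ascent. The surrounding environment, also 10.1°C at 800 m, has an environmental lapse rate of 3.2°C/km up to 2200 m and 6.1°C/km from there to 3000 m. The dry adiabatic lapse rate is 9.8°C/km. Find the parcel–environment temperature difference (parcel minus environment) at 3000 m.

Parcel:
  800 → 3000 m (dry, 9.8°C/km): ΔT = -9.8 × 2.2 = -21.56°C → T = -11.46°C
Environment:
  800 → 2200 m (environment, lower layer, 3.2°C/km): ΔT = -3.2 × 1.4 = -4.48°C → T = 5.62°C
  2200 → 3000 m (environment, upper layer, 6.1°C/km): ΔT = -6.1 × 0.8 = -4.88°C → T = 0.74°C
T_parcel − T_env = -11.46 − 0.74 = -12.2°C

-12.2°C (parcel cooler than environment)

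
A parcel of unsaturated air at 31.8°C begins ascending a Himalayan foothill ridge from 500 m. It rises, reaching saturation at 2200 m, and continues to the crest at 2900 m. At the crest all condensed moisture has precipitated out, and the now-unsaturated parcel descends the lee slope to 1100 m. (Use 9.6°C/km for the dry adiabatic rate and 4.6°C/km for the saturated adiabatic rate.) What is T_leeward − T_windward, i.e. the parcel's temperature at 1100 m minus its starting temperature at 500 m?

-2.26°C

500–2200 m, dry: Δz = 1.7 km ⇒ ΔT = -16.32°C; T = 15.48°C
2200–2900 m, saturated: Δz = 0.7 km ⇒ ΔT = -3.22°C; T = 12.26°C
2900–1100 m, dry descent: Δz = 1.8 km ⇒ ΔT = +17.28°C; T = 29.54°C
Net change vs windward start: 29.54 − 31.8 = -2.26°C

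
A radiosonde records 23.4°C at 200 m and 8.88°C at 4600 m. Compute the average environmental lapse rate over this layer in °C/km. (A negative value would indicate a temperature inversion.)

Γ = −ΔT/Δz = (23.4 − 8.88) / (4600 − 200) m
  = 14.52°C / 4.4 km = 3.3°C/km

3.3°C/km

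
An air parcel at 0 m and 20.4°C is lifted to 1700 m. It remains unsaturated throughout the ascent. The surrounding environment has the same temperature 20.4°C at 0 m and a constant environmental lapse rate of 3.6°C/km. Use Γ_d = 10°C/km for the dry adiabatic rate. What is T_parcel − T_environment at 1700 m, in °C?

Parcel:
  Dry to 1700 m: -10 × 1.7 km = -17°C, so T = 3.4°C.
Environment:
  Environment to 1700 m: -3.6 × 1.7 km = -6.12°C, so T = 14.28°C.
T_parcel − T_env = 3.4 − 14.28 = -10.88°C

-10.88°C (parcel cooler than environment)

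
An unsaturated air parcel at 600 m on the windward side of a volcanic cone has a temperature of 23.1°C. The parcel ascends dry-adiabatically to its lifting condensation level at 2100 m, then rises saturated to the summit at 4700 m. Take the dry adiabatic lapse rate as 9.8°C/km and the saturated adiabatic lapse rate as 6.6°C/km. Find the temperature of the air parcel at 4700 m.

600–2100 m, dry: Δz = 1.5 km ⇒ ΔT = -14.7°C; T = 8.4°C
2100–4700 m, saturated: Δz = 2.6 km ⇒ ΔT = -17.16°C; T = -8.76°C

-8.76°C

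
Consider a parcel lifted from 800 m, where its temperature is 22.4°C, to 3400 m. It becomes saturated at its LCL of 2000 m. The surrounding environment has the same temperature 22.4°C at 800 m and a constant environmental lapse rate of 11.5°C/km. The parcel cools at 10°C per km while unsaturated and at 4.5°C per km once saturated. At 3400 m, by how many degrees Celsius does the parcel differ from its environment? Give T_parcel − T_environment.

+11.6°C (parcel warmer than environment)

Parcel:
  From 800 m to 2000 m (dry): cools by 10 × 1.2 = 12°C, giving 10.4°C.
  From 2000 m to 3400 m (saturated): cools by 4.5 × 1.4 = 6.3°C, giving 4.1°C.
Environment:
  From 800 m to 3400 m (environment): cools by 11.5 × 2.6 = 29.9°C, giving -7.5°C.
T_parcel − T_env = 4.1 − (-7.5) = +11.6°C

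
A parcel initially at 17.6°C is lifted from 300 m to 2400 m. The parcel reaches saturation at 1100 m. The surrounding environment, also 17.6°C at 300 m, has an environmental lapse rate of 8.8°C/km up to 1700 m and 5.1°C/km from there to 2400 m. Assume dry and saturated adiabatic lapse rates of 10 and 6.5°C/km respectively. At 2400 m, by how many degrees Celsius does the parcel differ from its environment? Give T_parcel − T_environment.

Parcel:
  Dry to 1100 m: -10 × 0.8 km = -8°C, so T = 9.6°C.
  Saturated to 2400 m: -6.5 × 1.3 km = -8.45°C, so T = 1.15°C.
Environment:
  Environment, lower layer to 1700 m: -8.8 × 1.4 km = -12.32°C, so T = 5.28°C.
  Environment, upper layer to 2400 m: -5.1 × 0.7 km = -3.57°C, so T = 1.71°C.
T_parcel − T_env = 1.15 − 1.71 = -0.56°C

-0.56°C (parcel cooler than environment)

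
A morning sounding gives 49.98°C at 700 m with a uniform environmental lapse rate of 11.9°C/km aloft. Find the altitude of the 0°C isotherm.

4900 m

Height above start = (49.98 − 0) / 11.9 = 4.2 km
Altitude = 700 m + 4200 m = 4900 m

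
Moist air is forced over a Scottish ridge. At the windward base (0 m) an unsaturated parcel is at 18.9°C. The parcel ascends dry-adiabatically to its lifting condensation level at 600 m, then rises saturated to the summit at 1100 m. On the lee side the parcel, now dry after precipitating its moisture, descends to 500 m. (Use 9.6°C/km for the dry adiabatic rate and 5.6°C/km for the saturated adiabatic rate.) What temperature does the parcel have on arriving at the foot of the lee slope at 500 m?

From 0 m to 600 m (dry): cools by 9.6 × 0.6 = 5.76°C, giving 13.14°C.
From 600 m to 1100 m (saturated): cools by 5.6 × 0.5 = 2.8°C, giving 10.34°C.
From 1100 m to 500 m (dry descent): warms by 9.6 × 0.6 = 5.76°C, giving 16.1°C.

16.1°C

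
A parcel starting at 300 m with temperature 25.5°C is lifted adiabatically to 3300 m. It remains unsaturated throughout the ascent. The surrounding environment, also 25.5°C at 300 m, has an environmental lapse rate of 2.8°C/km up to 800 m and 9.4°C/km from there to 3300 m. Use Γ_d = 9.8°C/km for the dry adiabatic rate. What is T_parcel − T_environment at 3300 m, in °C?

-4.5°C (parcel cooler than environment)

Parcel:
  Dry to 3300 m: -9.8 × 3 km = -29.4°C, so T = -3.9°C.
Environment:
  Environment, lower layer to 800 m: -2.8 × 0.5 km = -1.4°C, so T = 24.1°C.
  Environment, upper layer to 3300 m: -9.4 × 2.5 km = -23.5°C, so T = 0.6°C.
T_parcel − T_env = -3.9 − 0.6 = -4.5°C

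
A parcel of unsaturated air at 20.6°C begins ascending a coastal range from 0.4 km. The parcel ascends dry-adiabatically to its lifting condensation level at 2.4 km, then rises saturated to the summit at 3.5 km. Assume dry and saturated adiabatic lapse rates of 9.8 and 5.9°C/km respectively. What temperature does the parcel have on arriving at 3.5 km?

From 400 m to 2400 m (dry): cools by 9.8 × 2 = 19.6°C, giving 1°C.
From 2400 m to 3500 m (saturated): cools by 5.9 × 1.1 = 6.49°C, giving -5.49°C.

-5.49°C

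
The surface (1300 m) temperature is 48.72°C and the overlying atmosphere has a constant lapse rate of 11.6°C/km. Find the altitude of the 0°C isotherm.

Height above start = (48.72 − 0) / 11.6 = 4.2 km
Altitude = 1300 m + 4200 m = 5500 m

5500 m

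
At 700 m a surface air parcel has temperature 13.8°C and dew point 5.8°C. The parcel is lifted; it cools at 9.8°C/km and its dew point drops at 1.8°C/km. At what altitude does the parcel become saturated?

T and T_d converge at 9.8 − 1.8 = 8°C per km
Height above start = (13.8 − 5.8) / 8 = 1 km
LCL altitude = 700 m + 1000 m = 1700 m

1700 m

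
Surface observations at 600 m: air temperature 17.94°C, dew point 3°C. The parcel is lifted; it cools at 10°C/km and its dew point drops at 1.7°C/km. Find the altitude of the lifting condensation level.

2400 m

T and T_d converge at 10 − 1.7 = 8.3°C per km
Height above start = (17.94 − 3) / 8.3 = 1.8 km
LCL altitude = 600 m + 1800 m = 2400 m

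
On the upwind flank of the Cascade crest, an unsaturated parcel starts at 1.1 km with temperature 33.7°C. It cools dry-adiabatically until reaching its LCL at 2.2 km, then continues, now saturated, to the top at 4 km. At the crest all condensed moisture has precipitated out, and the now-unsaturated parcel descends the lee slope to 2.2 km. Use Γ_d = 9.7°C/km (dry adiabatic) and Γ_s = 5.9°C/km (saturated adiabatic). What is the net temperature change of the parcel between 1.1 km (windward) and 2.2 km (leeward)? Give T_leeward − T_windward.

-3.83°C

Dry to 2200 m: -9.7 × 1.1 km = -10.67°C, so T = 23.03°C.
Saturated to 4000 m: -5.9 × 1.8 km = -10.62°C, so T = 12.41°C.
Dry descent to 2200 m: +9.7 × 1.8 km = +17.46°C, so T = 29.87°C.
Net change vs windward start: 29.87 − 33.7 = -3.83°C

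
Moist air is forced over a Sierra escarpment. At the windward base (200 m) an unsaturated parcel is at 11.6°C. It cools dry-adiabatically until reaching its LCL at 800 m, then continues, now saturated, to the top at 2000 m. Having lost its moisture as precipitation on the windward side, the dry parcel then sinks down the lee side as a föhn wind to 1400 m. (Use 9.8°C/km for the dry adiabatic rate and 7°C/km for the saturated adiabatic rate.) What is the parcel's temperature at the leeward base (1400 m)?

3.2°C

200–800 m, dry: Δz = 0.6 km ⇒ ΔT = -5.88°C; T = 5.72°C
800–2000 m, saturated: Δz = 1.2 km ⇒ ΔT = -8.4°C; T = -2.68°C
2000–1400 m, dry descent: Δz = 0.6 km ⇒ ΔT = +5.88°C; T = 3.2°C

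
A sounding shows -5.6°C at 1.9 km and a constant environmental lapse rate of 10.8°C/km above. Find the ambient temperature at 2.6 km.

Environmental to 2600 m: -10.8 × 0.7 km = -7.56°C, so T = -13.16°C.

-13.16°C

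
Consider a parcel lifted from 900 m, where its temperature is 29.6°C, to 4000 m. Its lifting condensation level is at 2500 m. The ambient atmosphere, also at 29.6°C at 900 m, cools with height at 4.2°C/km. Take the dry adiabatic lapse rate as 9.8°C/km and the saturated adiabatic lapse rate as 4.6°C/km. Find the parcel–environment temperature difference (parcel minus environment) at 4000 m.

Parcel:
  From 900 m to 2500 m (dry): cools by 9.8 × 1.6 = 15.68°C, giving 13.92°C.
  From 2500 m to 4000 m (saturated): cools by 4.6 × 1.5 = 6.9°C, giving 7.02°C.
Environment:
  From 900 m to 4000 m (environment): cools by 4.2 × 3.1 = 13.02°C, giving 16.58°C.
T_parcel − T_env = 7.02 − 16.58 = -9.56°C

-9.56°C (parcel cooler than environment)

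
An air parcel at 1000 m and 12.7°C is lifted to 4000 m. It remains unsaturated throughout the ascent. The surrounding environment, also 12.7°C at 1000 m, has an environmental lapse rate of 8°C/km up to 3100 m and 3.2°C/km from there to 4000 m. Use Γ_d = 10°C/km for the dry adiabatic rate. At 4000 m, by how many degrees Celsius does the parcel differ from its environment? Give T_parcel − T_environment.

Parcel:
  1000 → 4000 m (dry, 10°C/km): ΔT = -10 × 3 = -30°C → T = -17.3°C
Environment:
  1000 → 3100 m (environment, lower layer, 8°C/km): ΔT = -8 × 2.1 = -16.8°C → T = -4.1°C
  3100 → 4000 m (environment, upper layer, 3.2°C/km): ΔT = -3.2 × 0.9 = -2.88°C → T = -6.98°C
T_parcel − T_env = -17.3 − (-6.98) = -10.32°C

-10.32°C (parcel cooler than environment)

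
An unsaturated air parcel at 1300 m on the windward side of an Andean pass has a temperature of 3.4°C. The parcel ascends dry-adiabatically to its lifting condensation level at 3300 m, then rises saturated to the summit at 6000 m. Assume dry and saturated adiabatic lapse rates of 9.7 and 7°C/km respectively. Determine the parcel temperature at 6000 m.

-34.9°C

From 1300 m to 3300 m (dry): cools by 9.7 × 2 = 19.4°C, giving -16°C.
From 3300 m to 6000 m (saturated): cools by 7 × 2.7 = 18.9°C, giving -34.9°C.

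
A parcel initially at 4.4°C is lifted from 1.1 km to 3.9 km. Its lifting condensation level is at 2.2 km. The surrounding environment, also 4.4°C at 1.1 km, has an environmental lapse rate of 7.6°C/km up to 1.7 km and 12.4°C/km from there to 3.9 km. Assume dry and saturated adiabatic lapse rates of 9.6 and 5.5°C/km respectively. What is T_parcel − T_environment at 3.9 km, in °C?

+11.93°C (parcel warmer than environment)

Parcel:
  From 1100 m to 2200 m (dry): cools by 9.6 × 1.1 = 10.56°C, giving -6.16°C.
  From 2200 m to 3900 m (saturated): cools by 5.5 × 1.7 = 9.35°C, giving -15.51°C.
Environment:
  From 1100 m to 1700 m (environment, lower layer): cools by 7.6 × 0.6 = 4.56°C, giving -0.16°C.
  From 1700 m to 3900 m (environment, upper layer): cools by 12.4 × 2.2 = 27.28°C, giving -27.44°C.
T_parcel − T_env = -15.51 − (-27.44) = +11.93°C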